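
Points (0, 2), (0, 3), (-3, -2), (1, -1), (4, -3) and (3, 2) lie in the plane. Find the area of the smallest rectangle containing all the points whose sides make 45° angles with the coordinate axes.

In coordinates u = x + y, v = x − y the rectangle is axis-aligned; the map (x,y)→(u,v) scales areas by 2.
u-values: 2, 3, -5, 0, 1, 5; range = 5 − (-5) = 10.
v-values: -2, -3, -1, 2, 7, 1; range = 7 − (-3) = 10.
Area = (10 × 10) / 2 = 50.

50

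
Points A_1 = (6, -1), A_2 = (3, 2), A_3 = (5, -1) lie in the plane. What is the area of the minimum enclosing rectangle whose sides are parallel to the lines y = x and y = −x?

3

In coordinates u = x + y, v = x − y the rectangle is axis-aligned; the map (x,y)→(u,v) scales areas by 2.
u-values: 5, 5, 4; range = 5 − 4 = 1.
v-values: 7, 1, 6; range = 7 − 1 = 6.
Area = (1 × 6) / 2 = 3.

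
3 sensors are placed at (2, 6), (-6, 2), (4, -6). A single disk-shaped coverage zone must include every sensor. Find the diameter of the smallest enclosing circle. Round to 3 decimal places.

13.399

Call the three points A, B, C in the order given.
Side lengths²: AB² = 80, AC² = 148, BC² = 164.
Since BC² = 164 < 148 + 80 = 228, the triangle is acute, so the smallest enclosing circle is the circumcircle.
Circumcentre = (3/13, -6/13), r² = 7585/169.
Diameter = 2r = 2√(7585/169) ≈ 13.399.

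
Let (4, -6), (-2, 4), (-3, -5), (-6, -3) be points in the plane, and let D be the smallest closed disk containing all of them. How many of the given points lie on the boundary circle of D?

By Welzl's lemma the MEC is supported by two points (diametrically opposite) or three points (on a circumcircle).
The minimum enclosing circle is determined by three boundary points: (4, -6), (-2, 4), (-6, -3).
Their circumcentre is (-13/82, -139/82) with r² = 120445/3362.
The farthest remaining point (-3, -5) is at distance² 63865/3362 ≤ 120445/3362.
The points at distance exactly r from the centre are (4, -6), (-2, 4), (-6, -3) — 3 points.

3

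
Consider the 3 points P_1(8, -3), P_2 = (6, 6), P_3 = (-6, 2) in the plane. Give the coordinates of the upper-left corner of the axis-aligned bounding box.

x-range [-6, 8], y-range [-3, 6].
The upper-left corner is (-6, 6).

(-6, 6)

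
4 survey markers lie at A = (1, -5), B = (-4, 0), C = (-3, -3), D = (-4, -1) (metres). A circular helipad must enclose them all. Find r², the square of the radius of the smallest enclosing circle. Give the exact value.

The minimum enclosing circle of a finite set is fixed by two of the points (as a diameter) or three (as a circumcircle).
The farthest pair is A–B with squared distance 50. The circle on this segment as diameter has centre (-1.5, -2.5) and r² = 50/4 = 12.5.
Check C: distance² to centre = 2.5 ≤ 12.5, so it lies inside.
All remaining points lie in this disk, and no smaller disk contains both endpoints, so this is the minimum enclosing circle.

12.5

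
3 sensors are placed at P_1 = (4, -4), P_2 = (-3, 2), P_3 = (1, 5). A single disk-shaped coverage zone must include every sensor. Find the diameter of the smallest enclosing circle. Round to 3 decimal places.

9.718

Side lengths²: P_1P_2² = 85, P_1P_3² = 90, P_2P_3² = 25.
Since P_1P_3² = 90 < 85 + 25 = 110, the triangle is acute, so the smallest enclosing circle is the circumcircle.
Circumcentre = (1.5, 1/6), r² = 425/18.
Diameter = 2r = 2√(425/18) ≈ 9.718.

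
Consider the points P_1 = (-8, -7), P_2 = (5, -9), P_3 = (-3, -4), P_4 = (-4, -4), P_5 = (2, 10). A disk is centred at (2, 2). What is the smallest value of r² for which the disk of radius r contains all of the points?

The required radius is the distance from (2, 2) to the farthest point.
Squared distances: 181, 130, 61, 72, 64.
Maximum is 181, attained at P_1.

181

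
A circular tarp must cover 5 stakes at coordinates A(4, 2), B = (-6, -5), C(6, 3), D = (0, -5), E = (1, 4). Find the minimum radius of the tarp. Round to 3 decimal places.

7.211

The minimum enclosing circle of a finite set is fixed by two of the points (as a diameter) or three (as a circumcircle).
The farthest pair is B–C with squared distance 208. The circle on this segment as diameter has centre (0, -1) and r² = 208/4 = 52.
Check A: distance² to centre = 25 ≤ 52, so it lies inside.
All remaining points lie in this disk, and no smaller disk contains both endpoints, so this is the minimum enclosing circle.
r = √52 ≈ 7.211.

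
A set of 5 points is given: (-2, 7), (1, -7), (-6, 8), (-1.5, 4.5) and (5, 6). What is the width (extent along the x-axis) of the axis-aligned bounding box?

11

max x = 5, min x = -6, so width = 11.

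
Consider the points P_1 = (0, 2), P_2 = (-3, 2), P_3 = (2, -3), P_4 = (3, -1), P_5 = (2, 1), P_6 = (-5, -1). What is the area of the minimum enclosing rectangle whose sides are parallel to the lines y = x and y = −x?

45

In coordinates u = x + y, v = x − y the rectangle is axis-aligned; the map (x,y)→(u,v) scales areas by 2.
u-values: 2, -1, -1, 2, 3, -6; range = 3 − (-6) = 9.
v-values: -2, -5, 5, 4, 1, -4; range = 5 − (-5) = 10.
Area = (9 × 10) / 2 = 45.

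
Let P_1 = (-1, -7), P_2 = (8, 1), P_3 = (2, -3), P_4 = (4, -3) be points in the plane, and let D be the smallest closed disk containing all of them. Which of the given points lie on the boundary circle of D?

P_1, P_2

By Welzl's lemma the MEC is supported by two points (diametrically opposite) or three points (on a circumcircle).
The farthest pair is P_1–P_2 with squared distance 145. The circle on this segment as diameter has centre (3.5, -3) and r² = 145/4 = 36.25.
Check P_3: distance² to centre = 2.25 ≤ 36.25, so it lies inside.
All remaining points lie in this disk, and no smaller disk contains both endpoints, so this is the minimum enclosing circle.
The points at distance exactly r from the centre are P_1, P_2 — 2 points.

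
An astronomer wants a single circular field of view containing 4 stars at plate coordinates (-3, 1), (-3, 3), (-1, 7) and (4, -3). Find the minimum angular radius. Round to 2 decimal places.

A smallest enclosing disk is always determined by at most three of the input points on its boundary.
The farthest pair is (-1, 7)–(4, -3) with squared distance 125. The circle on this segment as diameter has centre (1.5, 2) and r² = 125/4 = 31.25.
Check (-3, 1): distance² to centre = 21.25 ≤ 31.25, so it lies inside.
All remaining points lie in this disk, and no smaller disk contains both endpoints, so this is the minimum enclosing circle.
r = √(31.25) ≈ 5.59.

5.59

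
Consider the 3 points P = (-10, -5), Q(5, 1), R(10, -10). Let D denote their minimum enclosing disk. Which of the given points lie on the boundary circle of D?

Side lengths²: PQ² = 261, PR² = 425, QR² = 146.
Since PR² = 425 ≥ 261 + 146 = 407, the angle opposite PR is not acute, so the smallest enclosing circle has PR as diameter.
Centre = midpoint of PR = (0, -7.5), r² = 425/4 = 106.25.
The points at distance exactly r from the centre are P, R — 2 points.

P, R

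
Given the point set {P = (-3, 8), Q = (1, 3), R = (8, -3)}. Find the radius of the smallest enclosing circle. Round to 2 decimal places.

Side lengths²: PQ² = 41, PR² = 242, QR² = 85.
Since PR² = 242 ≥ 85 + 41 = 126, the angle opposite PR is not acute, so the smallest enclosing circle has PR as diameter.
Centre = midpoint of PR = (2.5, 2.5), r² = 242/4 = 60.5.
r = √(60.5) ≈ 7.78.

7.78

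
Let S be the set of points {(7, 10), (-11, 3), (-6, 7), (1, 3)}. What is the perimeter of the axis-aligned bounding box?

50

Width = max x − min x = 7 − (-11) = 18.
Height = max y − min y = 10 − 3 = 7.
Perimeter = 2(18 + 7) = 50.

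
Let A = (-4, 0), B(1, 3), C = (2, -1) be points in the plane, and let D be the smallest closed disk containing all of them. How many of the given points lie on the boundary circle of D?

Side lengths²: AB² = 34, AC² = 37, BC² = 17.
Since AC² = 37 < 34 + 17 = 51, the triangle is acute, so the smallest enclosing circle is the circumcircle.
Circumcentre = (-39/46, 19/46), r² = 10693/1058.
The points at distance exactly r from the centre are A, B, C — 3 points.

3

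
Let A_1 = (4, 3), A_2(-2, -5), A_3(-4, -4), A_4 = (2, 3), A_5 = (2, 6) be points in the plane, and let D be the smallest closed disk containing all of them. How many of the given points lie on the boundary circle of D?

The minimum enclosing circle of a finite set is fixed by two of the points (as a diameter) or three (as a circumcircle).
The minimum enclosing circle is determined by three boundary points: A_2, A_3, A_5.
Their circumcentre is (-11/26, 17/26) with r² = 11645/338.
The farthest remaining point A_1 is at distance² 8473/338 ≤ 11645/338.
The points at distance exactly r from the centre are A_2, A_3, A_5 — 3 points.

3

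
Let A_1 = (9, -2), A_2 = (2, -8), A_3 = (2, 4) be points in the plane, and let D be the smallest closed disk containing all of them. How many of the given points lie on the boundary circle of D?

Side lengths²: A_1A_2² = 85, A_1A_3² = 85, A_2A_3² = 144.
Since A_2A_3² = 144 < 85 + 85 = 170, the triangle is acute, so the smallest enclosing circle is the circumcircle.
Circumcentre = (41/14, -2), r² = 7225/196.
The points at distance exactly r from the centre are A_1, A_2, A_3 — 3 points.

3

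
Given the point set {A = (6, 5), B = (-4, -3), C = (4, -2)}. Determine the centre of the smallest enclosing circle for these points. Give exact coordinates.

Side lengths²: AB² = 164, AC² = 53, BC² = 65.
Since AB² = 164 ≥ 65 + 53 = 118, the angle opposite AB is not acute, so the smallest enclosing circle has AB as diameter.
Centre = midpoint of AB = (1, 1), r² = 164/4 = 41.
Centre = (1, 1).

(1, 1)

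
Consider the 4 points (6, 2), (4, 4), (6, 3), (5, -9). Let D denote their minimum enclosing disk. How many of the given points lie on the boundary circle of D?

2

A smallest enclosing disk is always determined by at most three of the input points on its boundary.
The farthest pair is (4, 4)–(5, -9) with squared distance 170. The circle on this segment as diameter has centre (4.5, -2.5) and r² = 170/4 = 42.5.
Check (6, 2): distance² to centre = 22.5 ≤ 42.5, so it lies inside.
All remaining points lie in this disk, and no smaller disk contains both endpoints, so this is the minimum enclosing circle.
The points at distance exactly r from the centre are (4, 4), (5, -9) — 2 points.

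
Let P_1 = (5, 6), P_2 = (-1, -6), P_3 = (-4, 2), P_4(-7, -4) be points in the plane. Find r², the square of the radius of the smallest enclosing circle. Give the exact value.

The farthest pair is P_1–P_4 with squared distance 244. The circle on this segment as diameter has centre (-1, 1) and r² = 244/4 = 61.
Check P_2: distance² to centre = 49 ≤ 61, so it lies inside.
All remaining points lie in this disk, and no smaller disk contains both endpoints, so this is the minimum enclosing circle.

61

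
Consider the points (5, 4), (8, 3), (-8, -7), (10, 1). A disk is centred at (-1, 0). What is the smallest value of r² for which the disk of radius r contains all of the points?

The required radius is the distance from (-1, 0) to the farthest point.
Squared distances: 52, 90, 98, 122.
Maximum is 122, attained at (10, 1).

122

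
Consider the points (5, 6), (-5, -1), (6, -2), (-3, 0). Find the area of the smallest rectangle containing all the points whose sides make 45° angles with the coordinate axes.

102

In coordinates u = x + y, v = x − y the rectangle is axis-aligned; the map (x,y)→(u,v) scales areas by 2.
u-values: 11, -6, 4, -3; range = 11 − (-6) = 17.
v-values: -1, -4, 8, -3; range = 8 − (-4) = 12.
Area = (17 × 12) / 2 = 102.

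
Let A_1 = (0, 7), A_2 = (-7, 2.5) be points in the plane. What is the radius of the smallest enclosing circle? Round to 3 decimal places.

4.161

The smallest circle enclosing two points has them as diameter endpoints.
Centre = midpoint = (-3.5, 4.75); r² = |A_1A_2|²/4 = 69.25/4 = 17.3125.
r = √(17.3125) ≈ 4.161.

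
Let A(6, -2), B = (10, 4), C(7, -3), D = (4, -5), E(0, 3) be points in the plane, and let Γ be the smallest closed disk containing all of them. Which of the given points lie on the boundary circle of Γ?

B, D, E

A smallest enclosing disk is always determined by at most three of the input points on its boundary.
The minimum enclosing circle is determined by three boundary points: B, D, E.
Their circumcentre is (37/7, 9/14) with r² = 6565/196.
The farthest remaining point C is at distance² 3177/196 ≤ 6565/196.
The points at distance exactly r from the centre are B, D, E — 3 points.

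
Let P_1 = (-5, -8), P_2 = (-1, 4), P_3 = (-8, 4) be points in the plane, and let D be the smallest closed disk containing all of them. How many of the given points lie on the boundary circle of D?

3

Side lengths²: P_1P_2² = 160, P_1P_3² = 153, P_2P_3² = 49.
Since P_1P_2² = 160 < 153 + 49 = 202, the triangle is acute, so the smallest enclosing circle is the circumcircle.
Circumcentre = (-4.5, -1.5), r² = 42.5.
The points at distance exactly r from the centre are P_1, P_2, P_3 — 3 points.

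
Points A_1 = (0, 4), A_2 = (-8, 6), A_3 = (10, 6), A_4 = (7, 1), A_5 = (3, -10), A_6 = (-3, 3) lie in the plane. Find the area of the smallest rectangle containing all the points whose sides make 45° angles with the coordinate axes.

310.5

In coordinates u = x + y, v = x − y the rectangle is axis-aligned; the map (x,y)→(u,v) scales areas by 2.
u-values: 4, -2, 16, 8, -7, 0; range = 16 − (-7) = 23.
v-values: -4, -14, 4, 6, 13, -6; range = 13 − (-14) = 27.
Area = (23 × 27) / 2 = 310.5.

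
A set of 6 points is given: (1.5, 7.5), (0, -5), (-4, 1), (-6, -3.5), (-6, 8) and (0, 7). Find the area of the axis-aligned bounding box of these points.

x ranges over [-6, 1.5], width 7.5.
y ranges over [-5, 8], height 13.
Area = 7.5 × 13 = 97.5.

97.5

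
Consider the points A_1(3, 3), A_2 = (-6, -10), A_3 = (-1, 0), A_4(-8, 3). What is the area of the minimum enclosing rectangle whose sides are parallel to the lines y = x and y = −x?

In coordinates u = x + y, v = x − y the rectangle is axis-aligned; the map (x,y)→(u,v) scales areas by 2.
u-values: 6, -16, -1, -5; range = 6 − (-16) = 22.
v-values: 0, 4, -1, -11; range = 4 − (-11) = 15.
Area = (22 × 15) / 2 = 165.

165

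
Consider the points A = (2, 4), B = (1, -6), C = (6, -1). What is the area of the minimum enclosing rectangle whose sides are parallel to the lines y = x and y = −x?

In coordinates u = x + y, v = x − y the rectangle is axis-aligned; the map (x,y)→(u,v) scales areas by 2.
u-values: 6, -5, 5; range = 6 − (-5) = 11.
v-values: -2, 7, 7; range = 7 − (-2) = 9.
Area = (11 × 9) / 2 = 49.5.

49.5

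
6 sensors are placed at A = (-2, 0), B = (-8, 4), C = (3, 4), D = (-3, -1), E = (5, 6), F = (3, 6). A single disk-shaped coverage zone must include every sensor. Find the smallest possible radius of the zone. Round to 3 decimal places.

6.576

A smallest enclosing disk is always determined by at most three of the input points on its boundary.
The farthest pair is B–E with squared distance 173. The circle on this segment as diameter has centre (-1.5, 5) and r² = 173/4 = 43.25.
Check A: distance² to centre = 25.25 ≤ 43.25, so it lies inside.
All remaining points lie in this disk, and no smaller disk contains both endpoints, so this is the minimum enclosing circle.
r = √(43.25) ≈ 6.576.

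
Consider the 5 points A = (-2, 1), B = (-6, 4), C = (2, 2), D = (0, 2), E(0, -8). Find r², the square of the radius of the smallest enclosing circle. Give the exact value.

45

The minimum enclosing circle of a finite set is fixed by two of the points (as a diameter) or three (as a circumcircle).
The farthest pair is B–E with squared distance 180. The circle on this segment as diameter has centre (-3, -2) and r² = 180/4 = 45.
Check A: distance² to centre = 10 ≤ 45, so it lies inside.
All remaining points lie in this disk, and no smaller disk contains both endpoints, so this is the minimum enclosing circle.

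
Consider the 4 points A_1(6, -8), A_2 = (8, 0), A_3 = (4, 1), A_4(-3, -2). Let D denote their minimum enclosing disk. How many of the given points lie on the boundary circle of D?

The minimum enclosing circle of a finite set is fixed by two of the points (as a diameter) or three (as a circumcircle).
The minimum enclosing circle is determined by three boundary points: A_1, A_2, A_4.
Their circumcentre is (20/7, -83/28) with r² = 27625/784.
The farthest remaining point A_3 is at distance² 13345/784 ≤ 27625/784.
The points at distance exactly r from the centre are A_1, A_2, A_4 — 3 points.

3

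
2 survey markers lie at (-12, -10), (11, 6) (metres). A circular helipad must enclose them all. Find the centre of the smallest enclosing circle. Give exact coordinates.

(-0.5, -2)

The smallest circle enclosing two points has them as diameter endpoints.
Centre = midpoint = (-0.5, -2); r² = |(-12, -10)−(11, 6)|²/4 = 785/4 = 196.25.
Centre = (-0.5, -2).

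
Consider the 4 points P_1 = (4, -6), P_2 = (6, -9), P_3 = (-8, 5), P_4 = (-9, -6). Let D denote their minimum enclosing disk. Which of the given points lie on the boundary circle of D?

P_2, P_3

A smallest enclosing disk is always determined by at most three of the input points on its boundary.
The farthest pair is P_2–P_3 with squared distance 392. The circle on this segment as diameter has centre (-1, -2) and r² = 392/4 = 98.
Check P_1: distance² to centre = 41 ≤ 98, so it lies inside.
All remaining points lie in this disk, and no smaller disk contains both endpoints, so this is the minimum enclosing circle.
The points at distance exactly r from the centre are P_2, P_3 — 2 points.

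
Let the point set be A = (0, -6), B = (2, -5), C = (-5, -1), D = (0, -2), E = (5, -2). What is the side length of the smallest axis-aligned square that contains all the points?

10

The bounding box has width 10 and height 5.
An axis-aligned square enclosing the set must have side ≥ max(width, height).
So the minimum side is max(10, 5) = 10.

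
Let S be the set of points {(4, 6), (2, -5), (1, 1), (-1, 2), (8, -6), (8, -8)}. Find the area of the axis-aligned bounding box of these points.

x ranges over [-1, 8], width 9.
y ranges over [-8, 6], height 14.
Area = 9 × 14 = 126.

126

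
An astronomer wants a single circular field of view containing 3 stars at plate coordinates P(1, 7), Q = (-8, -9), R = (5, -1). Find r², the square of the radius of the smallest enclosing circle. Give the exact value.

84.25

Side lengths²: PQ² = 337, PR² = 80, QR² = 233.
Since PQ² = 337 ≥ 233 + 80 = 313, the angle opposite PQ is not acute, so the smallest enclosing circle has PQ as diameter.
Centre = midpoint of PQ = (-3.5, -1), r² = 337/4 = 84.25.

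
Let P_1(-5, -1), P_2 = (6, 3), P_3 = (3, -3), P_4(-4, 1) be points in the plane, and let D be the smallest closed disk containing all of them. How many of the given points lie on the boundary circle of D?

The minimum enclosing circle of a finite set is fixed by two of the points (as a diameter) or three (as a circumcircle).
The farthest pair is P_1–P_2 with squared distance 137. The circle on this segment as diameter has centre (0.5, 1) and r² = 137/4 = 34.25.
Check P_3: distance² to centre = 22.25 ≤ 34.25, so it lies inside.
All remaining points lie in this disk, and no smaller disk contains both endpoints, so this is the minimum enclosing circle.
The points at distance exactly r from the centre are P_1, P_2 — 2 points.

2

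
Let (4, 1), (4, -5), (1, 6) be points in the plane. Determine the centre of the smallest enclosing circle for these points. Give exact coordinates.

(2.5, 0.5)

Call the three points A, B, C in the order given.
Side lengths²: AB² = 36, AC² = 34, BC² = 130.
Since BC² = 130 ≥ 36 + 34 = 70, the angle opposite BC is not acute, so the smallest enclosing circle has BC as diameter.
Centre = midpoint of BC = (2.5, 0.5), r² = 130/4 = 32.5.
Centre = (2.5, 0.5).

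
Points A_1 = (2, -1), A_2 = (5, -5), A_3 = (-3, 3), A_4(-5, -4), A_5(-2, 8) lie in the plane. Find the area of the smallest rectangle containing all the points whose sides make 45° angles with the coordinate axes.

In coordinates u = x + y, v = x − y the rectangle is axis-aligned; the map (x,y)→(u,v) scales areas by 2.
u-values: 1, 0, 0, -9, 6; range = 6 − (-9) = 15.
v-values: 3, 10, -6, -1, -10; range = 10 − (-10) = 20.
Area = (15 × 20) / 2 = 150.

150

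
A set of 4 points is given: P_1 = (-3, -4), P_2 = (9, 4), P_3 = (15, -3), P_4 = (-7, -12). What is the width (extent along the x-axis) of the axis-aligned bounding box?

22

max x = 15, min x = -7, so width = 22.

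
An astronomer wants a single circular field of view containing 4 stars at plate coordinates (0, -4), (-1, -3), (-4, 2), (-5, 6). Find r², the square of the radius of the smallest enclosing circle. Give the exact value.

31.25

By Welzl's lemma the MEC is supported by two points (diametrically opposite) or three points (on a circumcircle).
The farthest pair is (0, -4)–(-5, 6) with squared distance 125. The circle on this segment as diameter has centre (-2.5, 1) and r² = 125/4 = 31.25.
Check (-1, -3): distance² to centre = 18.25 ≤ 31.25, so it lies inside.
All remaining points lie in this disk, and no smaller disk contains both endpoints, so this is the minimum enclosing circle.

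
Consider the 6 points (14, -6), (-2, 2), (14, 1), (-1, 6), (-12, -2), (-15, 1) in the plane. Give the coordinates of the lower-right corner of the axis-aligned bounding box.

(14, -6)

x-range [-15, 14], y-range [-6, 6].
The lower-right corner is (14, -6).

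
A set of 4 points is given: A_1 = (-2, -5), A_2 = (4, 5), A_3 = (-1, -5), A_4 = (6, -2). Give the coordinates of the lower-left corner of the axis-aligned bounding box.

(-2, -5)

x-range [-2, 6], y-range [-5, 5].
The lower-left corner is (-2, -5).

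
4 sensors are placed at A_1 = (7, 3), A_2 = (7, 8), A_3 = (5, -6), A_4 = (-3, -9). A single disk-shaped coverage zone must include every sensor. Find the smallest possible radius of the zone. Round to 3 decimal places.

A smallest enclosing disk is always determined by at most three of the input points on its boundary.
The farthest pair is A_2–A_4 with squared distance 389. The circle on this segment as diameter has centre (2, -0.5) and r² = 389/4 = 97.25.
Check A_1: distance² to centre = 37.25 ≤ 97.25, so it lies inside.
All remaining points lie in this disk, and no smaller disk contains both endpoints, so this is the minimum enclosing circle.
r = √(97.25) ≈ 9.862.

9.862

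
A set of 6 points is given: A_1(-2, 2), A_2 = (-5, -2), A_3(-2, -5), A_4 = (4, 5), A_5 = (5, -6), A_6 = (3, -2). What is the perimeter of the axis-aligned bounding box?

Width = max x − min x = 5 − (-5) = 10.
Height = max y − min y = 5 − (-6) = 11.
Perimeter = 2(10 + 11) = 42.

42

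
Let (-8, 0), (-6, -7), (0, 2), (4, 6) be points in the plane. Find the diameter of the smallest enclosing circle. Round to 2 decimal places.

16.40

The minimum enclosing circle of a finite set is fixed by two of the points (as a diameter) or three (as a circumcircle).
The farthest pair is (-6, -7)–(4, 6) with squared distance 269. The circle on this segment as diameter has centre (-1, -0.5) and r² = 269/4 = 67.25.
Check (-8, 0): distance² to centre = 49.25 ≤ 67.25, so it lies inside.
All remaining points lie in this disk, and no smaller disk contains both endpoints, so this is the minimum enclosing circle.
Diameter = 2r = 2√(67.25) ≈ 16.40.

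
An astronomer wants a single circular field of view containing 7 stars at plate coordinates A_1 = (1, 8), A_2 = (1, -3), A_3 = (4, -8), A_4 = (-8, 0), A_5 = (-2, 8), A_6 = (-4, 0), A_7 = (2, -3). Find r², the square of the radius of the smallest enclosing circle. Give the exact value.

23725/324

The minimum enclosing circle of a finite set is fixed by two of the points (as a diameter) or three (as a circumcircle).
The minimum enclosing circle is determined by three boundary points: A_3, A_4, A_5.
Their circumcentre is (5/9, -1/6) with r² = 23725/324.
The farthest remaining point A_1 is at distance² 21673/324 ≤ 23725/324.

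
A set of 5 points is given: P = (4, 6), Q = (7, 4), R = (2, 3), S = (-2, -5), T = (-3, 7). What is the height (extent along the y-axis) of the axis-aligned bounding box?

max y = 7, min y = -5, so height = 12.

12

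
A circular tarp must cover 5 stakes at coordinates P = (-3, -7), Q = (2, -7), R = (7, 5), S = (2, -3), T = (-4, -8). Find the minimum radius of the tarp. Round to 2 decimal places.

8.51

The farthest pair is R–T with squared distance 290. The circle on this segment as diameter has centre (1.5, -1.5) and r² = 290/4 = 72.5.
Check P: distance² to centre = 50.5 ≤ 72.5, so it lies inside.
All remaining points lie in this disk, and no smaller disk contains both endpoints, so this is the minimum enclosing circle.
r = √(72.5) ≈ 8.51.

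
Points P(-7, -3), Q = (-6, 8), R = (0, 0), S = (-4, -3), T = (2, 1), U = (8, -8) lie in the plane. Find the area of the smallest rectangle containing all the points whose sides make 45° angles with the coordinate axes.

195

In coordinates u = x + y, v = x − y the rectangle is axis-aligned; the map (x,y)→(u,v) scales areas by 2.
u-values: -10, 2, 0, -7, 3, 0; range = 3 − (-10) = 13.
v-values: -4, -14, 0, -1, 1, 16; range = 16 − (-14) = 30.
Area = (13 × 30) / 2 = 195.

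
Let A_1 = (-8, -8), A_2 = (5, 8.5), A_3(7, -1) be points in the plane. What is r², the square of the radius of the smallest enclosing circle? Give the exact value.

Side lengths²: A_1A_2² = 441.25, A_1A_3² = 274, A_2A_3² = 94.25.
Since A_1A_2² = 441.25 ≥ 274 + 94.25 = 368.25, the angle opposite A_1A_2 is not acute, so the smallest enclosing circle has A_1A_2 as diameter.
Centre = midpoint of A_1A_2 = (-1.5, 0.25), r² = 441.25/4 = 110.3125.

110.3125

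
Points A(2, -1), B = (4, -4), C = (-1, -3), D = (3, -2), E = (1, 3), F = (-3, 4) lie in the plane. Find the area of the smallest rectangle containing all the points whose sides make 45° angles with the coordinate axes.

In coordinates u = x + y, v = x − y the rectangle is axis-aligned; the map (x,y)→(u,v) scales areas by 2.
u-values: 1, 0, -4, 1, 4, 1; range = 4 − (-4) = 8.
v-values: 3, 8, 2, 5, -2, -7; range = 8 − (-7) = 15.
Area = (8 × 15) / 2 = 60.

60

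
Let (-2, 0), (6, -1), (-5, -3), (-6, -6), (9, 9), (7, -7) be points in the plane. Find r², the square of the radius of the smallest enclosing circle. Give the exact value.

By Welzl's lemma the MEC is supported by two points (diametrically opposite) or three points (on a circumcircle).
The farthest pair is (-6, -6)–(9, 9) with squared distance 450. The circle on this segment as diameter has centre (1.5, 1.5) and r² = 450/4 = 112.5.
Check (-2, 0): distance² to centre = 14.5 ≤ 112.5, so it lies inside.
All remaining points lie in this disk, and no smaller disk contains both endpoints, so this is the minimum enclosing circle.

112.5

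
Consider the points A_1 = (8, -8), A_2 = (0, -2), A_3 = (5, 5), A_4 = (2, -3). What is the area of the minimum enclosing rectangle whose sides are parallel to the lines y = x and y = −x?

96

In coordinates u = x + y, v = x − y the rectangle is axis-aligned; the map (x,y)→(u,v) scales areas by 2.
u-values: 0, -2, 10, -1; range = 10 − (-2) = 12.
v-values: 16, 2, 0, 5; range = 16 − 0 = 16.
Area = (12 × 16) / 2 = 96.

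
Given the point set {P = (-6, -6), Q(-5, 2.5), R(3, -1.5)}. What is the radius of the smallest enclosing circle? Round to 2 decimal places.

Side lengths²: PQ² = 73.25, PR² = 101.25, QR² = 80.
Since PR² = 101.25 < 80 + 73.25 = 153.25, the triangle is acute, so the smallest enclosing circle is the circumcircle.
Circumcentre = (-2.3125, -2.125), r² = 28.61328125.
r = √(28.61328125) ≈ 5.35.

5.35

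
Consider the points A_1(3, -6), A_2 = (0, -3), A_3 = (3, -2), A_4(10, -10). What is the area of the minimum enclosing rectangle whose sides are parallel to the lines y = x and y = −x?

34

In coordinates u = x + y, v = x − y the rectangle is axis-aligned; the map (x,y)→(u,v) scales areas by 2.
u-values: -3, -3, 1, 0; range = 1 − (-3) = 4.
v-values: 9, 3, 5, 20; range = 20 − 3 = 17.
Area = (4 × 17) / 2 = 34.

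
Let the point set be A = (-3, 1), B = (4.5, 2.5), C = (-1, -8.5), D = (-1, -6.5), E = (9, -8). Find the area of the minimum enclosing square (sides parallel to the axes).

144

The bounding box has width 12 and height 11.
An axis-aligned square enclosing the set must have side ≥ max(width, height).
So the minimum side is max(12, 11) = 12.
Area = 12² = 144.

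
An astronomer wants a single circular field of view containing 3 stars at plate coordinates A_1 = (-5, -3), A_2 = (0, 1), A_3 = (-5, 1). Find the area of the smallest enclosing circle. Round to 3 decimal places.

32.201

Side lengths²: A_1A_2² = 41, A_1A_3² = 16, A_2A_3² = 25.
Since A_1A_2² = 41 ≥ 25 + 16 = 41, the angle opposite A_1A_2 is not acute, so the smallest enclosing circle has A_1A_2 as diameter.
Centre = midpoint of A_1A_2 = (-2.5, -1), r² = 41/4 = 10.25.
Area = π·r² = π·10.25 ≈ 32.201.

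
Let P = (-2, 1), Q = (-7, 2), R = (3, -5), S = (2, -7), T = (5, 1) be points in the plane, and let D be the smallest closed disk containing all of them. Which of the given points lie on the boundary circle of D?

By Welzl's lemma the MEC is supported by two points (diametrically opposite) or three points (on a circumcircle).
The minimum enclosing circle is determined by three boundary points: Q, S, T.
Their circumcentre is (-27/22, -27/22) with r² = 10585/242.
The farthest remaining point R is at distance² 7769/242 ≤ 10585/242.
The points at distance exactly r from the centre are Q, S, T — 3 points.

Q, S, T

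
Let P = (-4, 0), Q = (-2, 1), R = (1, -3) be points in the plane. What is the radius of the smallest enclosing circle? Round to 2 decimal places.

2.92

Side lengths²: PQ² = 5, PR² = 34, QR² = 25.
Since PR² = 34 ≥ 25 + 5 = 30, the angle opposite PR is not acute, so the smallest enclosing circle has PR as diameter.
Centre = midpoint of PR = (-1.5, -1.5), r² = 34/4 = 8.5.
r = √(8.5) ≈ 2.92.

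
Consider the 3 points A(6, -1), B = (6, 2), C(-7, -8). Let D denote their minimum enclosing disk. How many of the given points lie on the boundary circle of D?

Side lengths²: AB² = 9, AC² = 218, BC² = 269.
Since BC² = 269 ≥ 218 + 9 = 227, the angle opposite BC is not acute, so the smallest enclosing circle has BC as diameter.
Centre = midpoint of BC = (-0.5, -3), r² = 269/4 = 67.25.
The points at distance exactly r from the centre are B, C — 2 points.

2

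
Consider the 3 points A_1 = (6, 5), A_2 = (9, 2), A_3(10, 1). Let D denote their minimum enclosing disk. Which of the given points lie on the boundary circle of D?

A_1, A_3

Side lengths²: A_1A_2² = 18, A_1A_3² = 32, A_2A_3² = 2.
Since A_1A_3² = 32 ≥ 18 + 2 = 20, the angle opposite A_1A_3 is not acute, so the smallest enclosing circle has A_1A_3 as diameter.
Centre = midpoint of A_1A_3 = (8, 3), r² = 32/4 = 8.
The points at distance exactly r from the centre are A_1, A_3 — 2 points.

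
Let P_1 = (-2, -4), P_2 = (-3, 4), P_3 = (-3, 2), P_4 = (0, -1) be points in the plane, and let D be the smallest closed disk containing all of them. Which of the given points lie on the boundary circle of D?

A smallest enclosing disk is always determined by at most three of the input points on its boundary.
The farthest pair is P_1–P_2 with squared distance 65. The circle on this segment as diameter has centre (-2.5, 0) and r² = 65/4 = 16.25.
Check P_3: distance² to centre = 4.25 ≤ 16.25, so it lies inside.
All remaining points lie in this disk, and no smaller disk contains both endpoints, so this is the minimum enclosing circle.
The points at distance exactly r from the centre are P_1, P_2 — 2 points.

P_1, P_2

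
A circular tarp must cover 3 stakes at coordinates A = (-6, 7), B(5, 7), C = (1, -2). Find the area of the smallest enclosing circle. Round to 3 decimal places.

Side lengths²: AB² = 121, AC² = 130, BC² = 97.
Since AC² = 130 < 121 + 97 = 218, the triangle is acute, so the smallest enclosing circle is the circumcircle.
Circumcentre = (-0.5, 73/18), r² = 6305/162.
Area = π·r² = π·6305/162 ≈ 122.270.

122.270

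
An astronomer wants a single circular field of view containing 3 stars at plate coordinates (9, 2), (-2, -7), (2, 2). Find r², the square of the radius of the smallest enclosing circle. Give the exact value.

50.5

Call the three points A, B, C in the order given.
Side lengths²: AB² = 202, AC² = 49, BC² = 97.
Since AB² = 202 ≥ 97 + 49 = 146, the angle opposite AB is not acute, so the smallest enclosing circle has AB as diameter.
Centre = midpoint of AB = (3.5, -2.5), r² = 202/4 = 50.5.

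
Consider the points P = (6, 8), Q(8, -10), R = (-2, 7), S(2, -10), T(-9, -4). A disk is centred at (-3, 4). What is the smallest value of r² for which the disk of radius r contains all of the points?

317

The required radius is the distance from (-3, 4) to the farthest point.
Squared distances: 97, 317, 10, 221, 100.
Maximum is 317, attained at Q.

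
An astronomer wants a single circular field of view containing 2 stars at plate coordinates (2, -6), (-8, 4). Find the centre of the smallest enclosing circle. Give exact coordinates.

The smallest circle enclosing two points has them as diameter endpoints.
Centre = midpoint = (-3, -1); r² = |(2, -6)−(-8, 4)|²/4 = 200/4 = 50.
Centre = (-3, -1).

(-3, -1)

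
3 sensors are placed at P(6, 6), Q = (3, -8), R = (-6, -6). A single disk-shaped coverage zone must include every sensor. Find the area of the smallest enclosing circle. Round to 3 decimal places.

226.208

Side lengths²: PQ² = 205, PR² = 288, QR² = 85.
Since PR² = 288 < 205 + 85 = 290, the triangle is acute, so the smallest enclosing circle is the circumcircle.
Circumcentre = (1/22, -1/22), r² = 17425/242.
Area = π·r² = π·17425/242 ≈ 226.208.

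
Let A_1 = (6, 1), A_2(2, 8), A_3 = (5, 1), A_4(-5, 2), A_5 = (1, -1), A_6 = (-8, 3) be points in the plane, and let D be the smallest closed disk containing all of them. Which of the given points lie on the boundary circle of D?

The minimum enclosing circle of a finite set is fixed by two of the points (as a diameter) or three (as a circumcircle).
The farthest pair is A_1–A_6 with squared distance 200. The circle on this segment as diameter has centre (-1, 2) and r² = 200/4 = 50.
Check A_2: distance² to centre = 45 ≤ 50, so it lies inside.
All remaining points lie in this disk, and no smaller disk contains both endpoints, so this is the minimum enclosing circle.
The points at distance exactly r from the centre are A_1, A_6 — 2 points.

A_1, A_6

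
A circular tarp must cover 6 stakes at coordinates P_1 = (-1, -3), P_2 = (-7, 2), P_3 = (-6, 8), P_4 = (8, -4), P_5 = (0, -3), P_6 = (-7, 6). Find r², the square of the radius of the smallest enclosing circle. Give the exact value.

85

The minimum enclosing circle of a finite set is fixed by two of the points (as a diameter) or three (as a circumcircle).
The farthest pair is P_3–P_4 with squared distance 340. The circle on this segment as diameter has centre (1, 2) and r² = 340/4 = 85.
Check P_1: distance² to centre = 29 ≤ 85, so it lies inside.
All remaining points lie in this disk, and no smaller disk contains both endpoints, so this is the minimum enclosing circle.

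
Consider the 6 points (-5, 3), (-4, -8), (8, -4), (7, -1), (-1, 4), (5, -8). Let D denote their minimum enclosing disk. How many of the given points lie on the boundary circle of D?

The minimum enclosing circle is determined by three boundary points: (-5, 3), (-4, -8), (8, -4).
Their circumcentre is (23/34, -69/34) with r² = 33245/578.
The farthest remaining point (5, -8) is at distance² 31409/578 ≤ 33245/578.
The points at distance exactly r from the centre are (-5, 3), (-4, -8), (8, -4) — 3 points.

3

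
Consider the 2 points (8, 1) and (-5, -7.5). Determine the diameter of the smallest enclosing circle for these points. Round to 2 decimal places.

15.53

The smallest circle enclosing two points has them as diameter endpoints.
Centre = midpoint = (1.5, -3.25); r² = |(8, 1)−(-5, -7.5)|²/4 = 241.25/4 = 60.3125.
Diameter = 2r = 2√(60.3125) ≈ 15.53.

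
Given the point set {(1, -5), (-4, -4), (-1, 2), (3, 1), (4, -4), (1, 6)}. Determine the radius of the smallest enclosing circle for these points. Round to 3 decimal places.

5.836

The minimum enclosing circle is determined by three boundary points: (-4, -4), (4, -4), (1, 6).
Their circumcentre is (0, 0.25) with r² = 34.0625.
The farthest remaining point (1, -5) is at distance² 28.5625 ≤ 34.0625.
r = √(34.0625) ≈ 5.836.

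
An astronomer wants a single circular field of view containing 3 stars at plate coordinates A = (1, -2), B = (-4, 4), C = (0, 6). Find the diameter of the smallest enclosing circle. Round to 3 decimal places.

8.282

Side lengths²: AB² = 61, AC² = 65, BC² = 20.
Since AC² = 65 < 61 + 20 = 81, the triangle is acute, so the smallest enclosing circle is the circumcircle.
Circumcentre = (-15/34, 32/17), r² = 19825/1156.
Diameter = 2r = 2√(19825/1156) ≈ 8.282.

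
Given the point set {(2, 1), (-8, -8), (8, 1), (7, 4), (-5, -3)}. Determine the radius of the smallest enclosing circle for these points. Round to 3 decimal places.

The minimum enclosing circle of a finite set is fixed by two of the points (as a diameter) or three (as a circumcircle).
The farthest pair is (-8, -8)–(7, 4) with squared distance 369. The circle on this segment as diameter has centre (-0.5, -2) and r² = 369/4 = 92.25.
Check (2, 1): distance² to centre = 15.25 ≤ 92.25, so it lies inside.
All remaining points lie in this disk, and no smaller disk contains both endpoints, so this is the minimum enclosing circle.
r = √(92.25) ≈ 9.605.

9.605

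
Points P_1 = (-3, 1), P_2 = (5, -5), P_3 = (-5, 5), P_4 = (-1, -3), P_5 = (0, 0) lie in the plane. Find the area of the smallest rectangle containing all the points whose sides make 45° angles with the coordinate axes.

In coordinates u = x + y, v = x − y the rectangle is axis-aligned; the map (x,y)→(u,v) scales areas by 2.
u-values: -2, 0, 0, -4, 0; range = 0 − (-4) = 4.
v-values: -4, 10, -10, 2, 0; range = 10 − (-10) = 20.
Area = (4 × 20) / 2 = 40.

40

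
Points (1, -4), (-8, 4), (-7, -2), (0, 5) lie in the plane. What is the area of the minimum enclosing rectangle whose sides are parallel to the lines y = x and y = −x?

In coordinates u = x + y, v = x − y the rectangle is axis-aligned; the map (x,y)→(u,v) scales areas by 2.
u-values: -3, -4, -9, 5; range = 5 − (-9) = 14.
v-values: 5, -12, -5, -5; range = 5 − (-12) = 17.
Area = (14 × 17) / 2 = 119.

119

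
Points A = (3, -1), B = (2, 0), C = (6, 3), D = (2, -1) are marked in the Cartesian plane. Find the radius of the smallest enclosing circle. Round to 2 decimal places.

2.83

A smallest enclosing disk is always determined by at most three of the input points on its boundary.
The farthest pair is C–D with squared distance 32. The circle on this segment as diameter has centre (4, 1) and r² = 32/4 = 8.
Check A: distance² to centre = 5 ≤ 8, so it lies inside.
All remaining points lie in this disk, and no smaller disk contains both endpoints, so this is the minimum enclosing circle.
r = √8 ≈ 2.83.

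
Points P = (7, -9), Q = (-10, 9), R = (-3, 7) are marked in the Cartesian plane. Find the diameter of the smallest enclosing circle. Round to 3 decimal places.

Side lengths²: PQ² = 613, PR² = 356, QR² = 53.
Since PQ² = 613 ≥ 356 + 53 = 409, the angle opposite PQ is not acute, so the smallest enclosing circle has PQ as diameter.
Centre = midpoint of PQ = (-1.5, 0), r² = 613/4 = 153.25.
Diameter = 2r = 2√(153.25) ≈ 24.759.

24.759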